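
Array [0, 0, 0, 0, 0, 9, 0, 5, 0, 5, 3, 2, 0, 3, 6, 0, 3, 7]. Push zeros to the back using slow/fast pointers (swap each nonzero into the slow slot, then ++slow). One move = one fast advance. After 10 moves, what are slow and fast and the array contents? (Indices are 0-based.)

slow=3, fast=10, a=[9, 5, 5, 0, 0, 0, 0, 0, 0, 0, 3, 2, 0, 3, 6, 0, 3, 7]

(s=0,f=0) a[fast]=0 → fast++
(s=0,f=1) a[fast]=0 → fast++
(s=0,f=2) a[fast]=0 → fast++
(s=0,f=3) a[fast]=0 → fast++
(s=0,f=4) a[fast]=0 → fast++
(s=0,f=5) a[fast]=9≠0 swap→a[0]=9 → slow++,fast++
(s=1,f=6) a[fast]=0 → fast++
(s=1,f=7) a[fast]=5≠0 swap→a[1]=5 → slow++,fast++
(s=2,f=8) a[fast]=0 → fast++
(s=2,f=9) a[fast]=5≠0 swap→a[2]=5 → slow++,fast++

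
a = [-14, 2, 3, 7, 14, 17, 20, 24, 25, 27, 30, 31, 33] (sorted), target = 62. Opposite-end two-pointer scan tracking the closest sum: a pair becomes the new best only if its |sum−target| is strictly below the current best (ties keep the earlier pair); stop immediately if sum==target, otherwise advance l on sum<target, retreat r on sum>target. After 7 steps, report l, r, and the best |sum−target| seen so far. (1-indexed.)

[1,13] -14+33=19 d=43 * → l++
[2,13] 2+33=35 d=27 * → l++
[3,13] 3+33=36 d=26 * → l++
[4,13] 7+33=40 d=22 * → l++
[5,13] 14+33=47 d=15 * → l++
[6,13] 17+33=50 d=12 * → l++
[7,13] 20+33=53 d=9 * → l++

l=8, r=13, best |Δ|=9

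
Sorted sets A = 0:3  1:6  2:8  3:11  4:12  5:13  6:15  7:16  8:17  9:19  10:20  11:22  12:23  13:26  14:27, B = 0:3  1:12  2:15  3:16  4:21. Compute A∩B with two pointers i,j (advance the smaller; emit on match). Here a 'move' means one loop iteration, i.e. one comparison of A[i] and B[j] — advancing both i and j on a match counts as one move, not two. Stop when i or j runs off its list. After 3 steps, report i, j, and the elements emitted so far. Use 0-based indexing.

i=3, j=1, emitted=[3]

[i=0,j=0] 3==3 emit → i++,j++
[i=1,j=1] 6<12 → i++
[i=2,j=1] 8<12 → i++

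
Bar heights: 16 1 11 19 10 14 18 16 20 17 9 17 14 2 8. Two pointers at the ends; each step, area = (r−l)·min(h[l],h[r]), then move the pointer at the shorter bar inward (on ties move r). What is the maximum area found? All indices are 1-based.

[1,15] min(16,8)*14=112 best=112 * → r--
[1,14] min(16,2)*13=26 best=112 → r--
[1,13] min(16,14)*12=168 best=168 * → r--
[1,12] min(16,17)*11=176 best=176 * → l++
[2,12] min(1,17)*10=10 best=176 → l++
[3,12] min(11,17)*9=99 best=176 → l++
[4,12] min(19,17)*8=136 best=176 → r--
[4,11] min(19,9)*7=63 best=176 → r--
[4,10] min(19,17)*6=102 best=176 → r--
[4,9] min(19,20)*5=95 best=176 → l++
[5,9] min(10,20)*4=40 best=176 → l++
[6,9] min(14,20)*3=42 best=176 → l++
[7,9] min(18,20)*2=36 best=176 → l++
[8,9] min(16,20)*1=16 best=176 → l++

max area = 176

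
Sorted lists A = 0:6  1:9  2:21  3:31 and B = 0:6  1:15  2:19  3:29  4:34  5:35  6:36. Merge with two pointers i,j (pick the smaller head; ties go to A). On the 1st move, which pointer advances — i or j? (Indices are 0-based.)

i

i=0 j=0: A[i]=6<=B[j]=6 take 6, i++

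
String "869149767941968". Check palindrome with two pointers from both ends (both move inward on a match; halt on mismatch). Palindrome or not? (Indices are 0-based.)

palindrome

[0,14] '8'=='8' → l++,r--
[1,13] '6'=='6' → l++,r--
[2,12] '9'=='9' → l++,r--
[3,11] '1'=='1' → l++,r--
[4,10] '4'=='4' → l++,r--
[5,9] '9'=='9' → l++,r--
[6,8] '7'=='7' → l++,r--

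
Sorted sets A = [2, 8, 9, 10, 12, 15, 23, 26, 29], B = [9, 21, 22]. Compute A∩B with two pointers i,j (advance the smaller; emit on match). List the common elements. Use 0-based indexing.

intersection = [9]

[i=0,j=0] 2<9 → i++
[i=1,j=0] 8<9 → i++
[i=2,j=0] 9==9 emit → i++,j++
[i=3,j=1] 10<21 → i++
[i=4,j=1] 12<21 → i++
[i=5,j=1] 15<21 → i++
[i=6,j=1] 23>21 → j++
[i=6,j=2] 23>22 → j++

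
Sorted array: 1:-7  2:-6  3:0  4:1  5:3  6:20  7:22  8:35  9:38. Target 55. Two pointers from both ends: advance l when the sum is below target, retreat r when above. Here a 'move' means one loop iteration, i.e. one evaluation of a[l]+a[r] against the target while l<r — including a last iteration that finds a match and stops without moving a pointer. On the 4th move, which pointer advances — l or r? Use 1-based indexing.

[1,9] -7+38=31 <55 → l++
[2,9] -6+38=32 <55 → l++
[3,9] 0+38=38 <55 → l++
[4,9] 1+38=39 <55 → l++

l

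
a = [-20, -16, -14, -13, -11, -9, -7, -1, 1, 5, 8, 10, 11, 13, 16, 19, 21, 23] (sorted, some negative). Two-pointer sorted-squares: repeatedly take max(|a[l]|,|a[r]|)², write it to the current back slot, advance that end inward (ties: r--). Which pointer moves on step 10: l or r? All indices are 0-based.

r

l=0 r=17: |-20|<=|23| out[17]=529, r--
l=0 r=16: |-20|<=|21| out[16]=441, r--
l=0 r=15: |-20|>|19| out[15]=400, l++
l=1 r=15: |-16|<=|19| out[14]=361, r--
l=1 r=14: |-16|<=|16| out[13]=256, r--
l=1 r=13: |-16|>|13| out[12]=256, l++
l=2 r=13: |-14|>|13| out[11]=196, l++
l=3 r=13: |-13|<=|13| out[10]=169, r--
l=3 r=12: |-13|>|11| out[9]=169, l++
l=4 r=12: |-11|<=|11| out[8]=121, r--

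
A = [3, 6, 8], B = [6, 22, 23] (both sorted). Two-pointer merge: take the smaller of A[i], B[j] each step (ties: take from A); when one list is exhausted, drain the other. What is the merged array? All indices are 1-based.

[3, 6, 6, 8, 22, 23]

i=1 j=1: A[i]=3<=B[j]=6 take 3, i++
i=2 j=1: A[i]=6<=B[j]=6 take 6, i++
i=3 j=1: A[i]=8>B[j]=6 take 6, j++
i=3 j=2: A[i]=8<=B[j]=22 take 8, i++
i=4 j=2: A done, take B[j]=22, j++
i=4 j=3: A done, take B[j]=23, j++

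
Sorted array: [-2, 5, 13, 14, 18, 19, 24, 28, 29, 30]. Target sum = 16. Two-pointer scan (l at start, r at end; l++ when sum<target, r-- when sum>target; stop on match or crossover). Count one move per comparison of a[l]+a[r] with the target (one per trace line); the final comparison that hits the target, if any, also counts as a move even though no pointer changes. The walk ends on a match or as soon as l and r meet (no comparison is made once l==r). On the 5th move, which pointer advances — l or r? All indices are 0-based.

[0,9] -2+30=28 >16 → r--
[0,8] -2+29=27 >16 → r--
[0,7] -2+28=26 >16 → r--
[0,6] -2+24=22 >16 → r--
[0,5] -2+19=17 >16 → r--

r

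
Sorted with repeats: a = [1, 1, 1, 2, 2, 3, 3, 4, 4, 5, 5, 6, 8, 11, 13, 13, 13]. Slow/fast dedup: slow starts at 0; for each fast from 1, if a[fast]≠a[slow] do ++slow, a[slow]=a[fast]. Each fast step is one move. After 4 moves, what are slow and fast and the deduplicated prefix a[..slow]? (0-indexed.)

slow=1, fast=5, prefix=[1, 2]

slow=0 fast=1: a[fast]=1=a[slow] dup, fast++
slow=0 fast=2: a[fast]=1=a[slow] dup, fast++
slow=0 fast=3: a[fast]=2≠a[slow]=1 write a[1]=2, slow++,fast++
slow=1 fast=4: a[fast]=2=a[slow] dup, fast++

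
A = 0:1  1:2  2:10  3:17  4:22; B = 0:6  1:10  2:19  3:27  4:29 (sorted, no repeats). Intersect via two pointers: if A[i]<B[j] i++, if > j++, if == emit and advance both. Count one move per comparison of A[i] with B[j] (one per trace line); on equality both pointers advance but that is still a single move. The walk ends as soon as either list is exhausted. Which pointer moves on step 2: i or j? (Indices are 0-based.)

i=0 j=0: 1<6, i++
i=1 j=0: 2<6, i++

i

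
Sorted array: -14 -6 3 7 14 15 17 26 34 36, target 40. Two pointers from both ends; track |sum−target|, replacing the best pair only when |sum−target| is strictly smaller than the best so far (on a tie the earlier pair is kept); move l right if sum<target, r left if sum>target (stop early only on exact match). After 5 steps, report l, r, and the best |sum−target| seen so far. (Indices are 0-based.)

[0,9] -14+36=22 d=18 * → l++
[1,9] -6+36=30 d=10 * → l++
[2,9] 3+36=39 d=1 * → l++
[3,9] 7+36=43 d=3 → r--
[3,8] 7+34=41 d=1 → r--

l=3, r=7, best |Δ|=1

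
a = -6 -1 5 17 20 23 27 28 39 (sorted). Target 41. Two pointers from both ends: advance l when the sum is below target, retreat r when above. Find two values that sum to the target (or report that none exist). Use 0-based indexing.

l=0 r=8: -6+39=33 <41, l++
l=1 r=8: -1+39=38 <41, l++
l=2 r=8: 5+39=44 >41, r--
l=2 r=7: 5+28=33 <41, l++
l=3 r=7: 17+28=45 >41, r--
l=3 r=6: 17+27=44 >41, r--
l=3 r=5: 17+23=40 <41, l++
l=4 r=5: 20+23=43 >41, r--

no pair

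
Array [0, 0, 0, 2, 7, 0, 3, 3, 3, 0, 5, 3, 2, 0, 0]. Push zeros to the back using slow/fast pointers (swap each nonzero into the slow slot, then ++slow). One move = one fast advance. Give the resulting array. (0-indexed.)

(s=0,f=0) a[fast]=0 → fast++
(s=0,f=1) a[fast]=0 → fast++
(s=0,f=2) a[fast]=0 → fast++
(s=0,f=3) a[fast]=2≠0 swap→a[0]=2 → slow++,fast++
(s=1,f=4) a[fast]=7≠0 swap→a[1]=7 → slow++,fast++
(s=2,f=5) a[fast]=0 → fast++
(s=2,f=6) a[fast]=3≠0 swap→a[2]=3 → slow++,fast++
(s=3,f=7) a[fast]=3≠0 swap→a[3]=3 → slow++,fast++
(s=4,f=8) a[fast]=3≠0 swap→a[4]=3 → slow++,fast++
(s=5,f=9) a[fast]=0 → fast++
(s=5,f=10) a[fast]=5≠0 swap→a[5]=5 → slow++,fast++
(s=6,f=11) a[fast]=3≠0 swap→a[6]=3 → slow++,fast++
(s=7,f=12) a[fast]=2≠0 swap→a[7]=2 → slow++,fast++
(s=8,f=13) a[fast]=0 → fast++
(s=8,f=14) a[fast]=0 → fast++

[2, 7, 3, 3, 3, 5, 3, 2, 0, 0, 0, 0, 0, 0, 0]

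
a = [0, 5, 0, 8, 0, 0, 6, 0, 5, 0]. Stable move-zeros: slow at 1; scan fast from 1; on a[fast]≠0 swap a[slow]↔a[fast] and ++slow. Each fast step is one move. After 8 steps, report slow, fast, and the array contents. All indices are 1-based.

slow=4, fast=9, a=[5, 8, 6, 0, 0, 0, 0, 0, 5, 0]

slow=1 fast=1: a[fast]=0, fast++
slow=1 fast=2: a[fast]=5≠0 swap→a[1]=5, slow++,fast++
slow=2 fast=3: a[fast]=0, fast++
slow=2 fast=4: a[fast]=8≠0 swap→a[2]=8, slow++,fast++
slow=3 fast=5: a[fast]=0, fast++
slow=3 fast=6: a[fast]=0, fast++
slow=3 fast=7: a[fast]=6≠0 swap→a[3]=6, slow++,fast++
slow=4 fast=8: a[fast]=0, fast++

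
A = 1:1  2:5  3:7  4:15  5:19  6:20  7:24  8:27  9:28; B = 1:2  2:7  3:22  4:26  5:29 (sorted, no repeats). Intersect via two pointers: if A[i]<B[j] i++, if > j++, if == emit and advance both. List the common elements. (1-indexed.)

[i=1,j=1] 1<2 → i++
[i=2,j=1] 5>2 → j++
[i=2,j=2] 5<7 → i++
[i=3,j=2] 7==7 emit → i++,j++
[i=4,j=3] 15<22 → i++
[i=5,j=3] 19<22 → i++
[i=6,j=3] 20<22 → i++
[i=7,j=3] 24>22 → j++
[i=7,j=4] 24<26 → i++
[i=8,j=4] 27>26 → j++
[i=8,j=5] 27<29 → i++
[i=9,j=5] 28<29 → i++

intersection = [7]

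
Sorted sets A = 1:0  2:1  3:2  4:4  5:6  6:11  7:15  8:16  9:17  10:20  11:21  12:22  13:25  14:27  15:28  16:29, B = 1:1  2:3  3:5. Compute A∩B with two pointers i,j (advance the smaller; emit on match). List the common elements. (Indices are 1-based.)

[i=1,j=1] 0<1 → i++
[i=2,j=1] 1==1 emit → i++,j++
[i=3,j=2] 2<3 → i++
[i=4,j=2] 4>3 → j++
[i=4,j=3] 4<5 → i++
[i=5,j=3] 6>5 → j++

intersection = [1]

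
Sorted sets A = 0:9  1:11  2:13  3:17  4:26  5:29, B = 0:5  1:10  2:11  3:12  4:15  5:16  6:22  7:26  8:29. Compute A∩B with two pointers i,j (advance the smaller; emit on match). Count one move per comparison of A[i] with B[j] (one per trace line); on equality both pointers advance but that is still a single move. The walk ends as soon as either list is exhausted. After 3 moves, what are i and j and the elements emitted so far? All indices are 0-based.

i=1, j=2, emitted=[]

[i=0,j=0] 9>5 → j++
[i=0,j=1] 9<10 → i++
[i=1,j=1] 11>10 → j++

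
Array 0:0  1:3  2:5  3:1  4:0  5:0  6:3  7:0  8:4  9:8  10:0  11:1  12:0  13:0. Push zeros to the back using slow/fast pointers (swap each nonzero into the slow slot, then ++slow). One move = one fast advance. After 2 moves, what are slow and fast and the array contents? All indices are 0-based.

slow=0 fast=0: a[fast]=0, fast++
slow=0 fast=1: a[fast]=3≠0 swap→a[0]=3, slow++,fast++

slow=1, fast=2, a=[3, 0, 5, 1, 0, 0, 3, 0, 4, 8, 0, 1, 0, 0]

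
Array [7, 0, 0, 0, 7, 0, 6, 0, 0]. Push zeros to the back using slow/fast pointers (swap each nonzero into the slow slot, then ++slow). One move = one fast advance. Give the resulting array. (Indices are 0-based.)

[7, 7, 6, 0, 0, 0, 0, 0, 0]

(s=0,f=0) a[fast]=7≠0 swap→a[0]=7 → slow++,fast++
(s=1,f=1) a[fast]=0 → fast++
(s=1,f=2) a[fast]=0 → fast++
(s=1,f=3) a[fast]=0 → fast++
(s=1,f=4) a[fast]=7≠0 swap→a[1]=7 → slow++,fast++
(s=2,f=5) a[fast]=0 → fast++
(s=2,f=6) a[fast]=6≠0 swap→a[2]=6 → slow++,fast++
(s=3,f=7) a[fast]=0 → fast++
(s=3,f=8) a[fast]=0 → fast++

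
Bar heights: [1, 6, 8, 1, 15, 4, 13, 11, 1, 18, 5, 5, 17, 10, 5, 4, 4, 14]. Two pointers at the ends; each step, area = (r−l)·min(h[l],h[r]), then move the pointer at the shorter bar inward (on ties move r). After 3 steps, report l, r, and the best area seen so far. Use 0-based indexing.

l=3, r=17, best area=120

[0,17] min(1,14)*17=17 best=17 * → l++
[1,17] min(6,14)*16=96 best=96 * → l++
[2,17] min(8,14)*15=120 best=120 * → l++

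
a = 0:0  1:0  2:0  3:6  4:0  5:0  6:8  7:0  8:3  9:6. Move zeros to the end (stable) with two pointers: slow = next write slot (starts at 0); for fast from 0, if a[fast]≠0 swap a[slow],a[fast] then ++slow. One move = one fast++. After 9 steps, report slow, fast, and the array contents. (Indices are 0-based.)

slow=3, fast=9, a=[6, 8, 3, 0, 0, 0, 0, 0, 0, 6]

slow=0 fast=0: a[fast]=0, fast++
slow=0 fast=1: a[fast]=0, fast++
slow=0 fast=2: a[fast]=0, fast++
slow=0 fast=3: a[fast]=6≠0 swap→a[0]=6, slow++,fast++
slow=1 fast=4: a[fast]=0, fast++
slow=1 fast=5: a[fast]=0, fast++
slow=1 fast=6: a[fast]=8≠0 swap→a[1]=8, slow++,fast++
slow=2 fast=7: a[fast]=0, fast++
slow=2 fast=8: a[fast]=3≠0 swap→a[2]=3, slow++,fast++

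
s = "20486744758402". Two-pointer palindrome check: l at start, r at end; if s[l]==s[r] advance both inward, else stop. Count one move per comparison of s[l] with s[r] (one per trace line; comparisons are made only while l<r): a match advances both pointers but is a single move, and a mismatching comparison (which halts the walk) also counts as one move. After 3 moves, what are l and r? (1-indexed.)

[1,14] '2'=='2' → l++,r--
[2,13] '0'=='0' → l++,r--
[3,12] '4'=='4' → l++,r--

l=4, r=11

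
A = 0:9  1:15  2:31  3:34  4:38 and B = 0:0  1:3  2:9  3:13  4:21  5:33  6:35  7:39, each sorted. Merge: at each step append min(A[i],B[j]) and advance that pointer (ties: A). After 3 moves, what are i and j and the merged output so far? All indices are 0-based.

i=1, j=2, merged so far=[0, 3, 9]

[i=0,j=0] A[i]=9>B[j]=0 take 0 → j++
[i=0,j=1] A[i]=9>B[j]=3 take 3 → j++
[i=0,j=2] A[i]=9<=B[j]=9 take 9 → i++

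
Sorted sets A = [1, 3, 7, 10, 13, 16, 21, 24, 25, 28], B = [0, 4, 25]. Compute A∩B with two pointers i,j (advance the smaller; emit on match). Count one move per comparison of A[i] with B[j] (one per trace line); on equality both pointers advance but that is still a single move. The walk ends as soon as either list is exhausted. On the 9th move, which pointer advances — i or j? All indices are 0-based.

i

[i=0,j=0] 1>0 → j++
[i=0,j=1] 1<4 → i++
[i=1,j=1] 3<4 → i++
[i=2,j=1] 7>4 → j++
[i=2,j=2] 7<25 → i++
[i=3,j=2] 10<25 → i++
[i=4,j=2] 13<25 → i++
[i=5,j=2] 16<25 → i++
[i=6,j=2] 21<25 → i++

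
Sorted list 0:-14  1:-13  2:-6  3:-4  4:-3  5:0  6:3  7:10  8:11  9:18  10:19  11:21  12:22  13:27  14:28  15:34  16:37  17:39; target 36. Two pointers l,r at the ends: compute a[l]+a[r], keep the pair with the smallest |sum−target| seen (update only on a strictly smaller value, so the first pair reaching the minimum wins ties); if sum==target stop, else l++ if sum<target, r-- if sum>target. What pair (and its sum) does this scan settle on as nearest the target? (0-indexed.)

pair (-3, 39) with sum 36 (|Δ|=0)

[0,17] -14+39=25 d=11 * → l++
[1,17] -13+39=26 d=10 * → l++
[2,17] -6+39=33 d=3 * → l++
[3,17] -4+39=35 d=1 * → l++
[4,17] -3+39=36 d=0 * → stop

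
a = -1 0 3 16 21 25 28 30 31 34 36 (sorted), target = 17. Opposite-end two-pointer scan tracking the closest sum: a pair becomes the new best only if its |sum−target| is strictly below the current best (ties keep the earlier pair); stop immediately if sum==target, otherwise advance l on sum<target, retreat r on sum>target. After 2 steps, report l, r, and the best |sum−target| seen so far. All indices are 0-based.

l=0, r=8, best |Δ|=16

[0,10] -1+36=35 d=18 * → r--
[0,9] -1+34=33 d=16 * → r--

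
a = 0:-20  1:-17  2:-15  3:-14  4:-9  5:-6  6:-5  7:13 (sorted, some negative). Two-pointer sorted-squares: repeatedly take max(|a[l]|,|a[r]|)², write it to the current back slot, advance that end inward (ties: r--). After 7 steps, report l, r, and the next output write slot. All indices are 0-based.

l=0 r=7: |-20|>|13| out[7]=400, l++
l=1 r=7: |-17|>|13| out[6]=289, l++
l=2 r=7: |-15|>|13| out[5]=225, l++
l=3 r=7: |-14|>|13| out[4]=196, l++
l=4 r=7: |-9|<=|13| out[3]=169, r--
l=4 r=6: |-9|>|-5| out[2]=81, l++
l=5 r=6: |-6|>|-5| out[1]=36, l++

l=6, r=6, next write slot=0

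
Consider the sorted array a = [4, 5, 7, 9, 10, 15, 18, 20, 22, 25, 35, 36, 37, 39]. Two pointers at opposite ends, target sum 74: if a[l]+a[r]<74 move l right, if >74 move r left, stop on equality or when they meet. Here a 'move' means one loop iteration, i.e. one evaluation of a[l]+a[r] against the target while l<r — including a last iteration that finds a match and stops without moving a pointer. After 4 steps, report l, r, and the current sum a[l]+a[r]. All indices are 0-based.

l=0 r=13: 4+39=43 <74, l++
l=1 r=13: 5+39=44 <74, l++
l=2 r=13: 7+39=46 <74, l++
l=3 r=13: 9+39=48 <74, l++

l=4, r=13, sum=49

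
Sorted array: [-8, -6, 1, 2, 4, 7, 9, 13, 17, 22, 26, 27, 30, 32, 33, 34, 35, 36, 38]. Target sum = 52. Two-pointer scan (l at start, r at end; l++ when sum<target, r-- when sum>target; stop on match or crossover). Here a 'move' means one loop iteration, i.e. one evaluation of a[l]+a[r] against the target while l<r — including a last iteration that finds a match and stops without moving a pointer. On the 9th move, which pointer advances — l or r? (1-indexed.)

[1,19] -8+38=30 <52 → l++
[2,19] -6+38=32 <52 → l++
[3,19] 1+38=39 <52 → l++
[4,19] 2+38=40 <52 → l++
[5,19] 4+38=42 <52 → l++
[6,19] 7+38=45 <52 → l++
[7,19] 9+38=47 <52 → l++
[8,19] 13+38=51 <52 → l++
[9,19] 17+38=55 >52 → r--

r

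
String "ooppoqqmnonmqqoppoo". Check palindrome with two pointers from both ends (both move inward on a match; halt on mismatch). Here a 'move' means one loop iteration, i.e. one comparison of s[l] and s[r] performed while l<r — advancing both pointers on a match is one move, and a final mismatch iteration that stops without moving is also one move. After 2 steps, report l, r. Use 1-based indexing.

l=3, r=17

l=1 r=19: 'o'=='o', l++,r--
l=2 r=18: 'o'=='o', l++,r--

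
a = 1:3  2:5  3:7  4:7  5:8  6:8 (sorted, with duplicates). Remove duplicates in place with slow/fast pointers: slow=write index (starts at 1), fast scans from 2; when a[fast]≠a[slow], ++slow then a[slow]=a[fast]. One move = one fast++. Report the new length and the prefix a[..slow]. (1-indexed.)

(s=1,f=2) a[fast]=5≠a[slow]=3 write a[2]=5 → slow++,fast++
(s=2,f=3) a[fast]=7≠a[slow]=5 write a[3]=7 → slow++,fast++
(s=3,f=4) a[fast]=7=a[slow] dup → fast++
(s=3,f=5) a[fast]=8≠a[slow]=7 write a[4]=8 → slow++,fast++
(s=4,f=6) a[fast]=8=a[slow] dup → fast++

length 4; prefix = [3, 5, 7, 8]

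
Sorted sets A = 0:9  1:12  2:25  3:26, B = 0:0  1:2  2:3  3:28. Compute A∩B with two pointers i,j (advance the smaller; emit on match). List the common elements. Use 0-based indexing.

intersection = []

i=0 j=0: 9>0, j++
i=0 j=1: 9>2, j++
i=0 j=2: 9>3, j++
i=0 j=3: 9<28, i++
i=1 j=3: 12<28, i++
i=2 j=3: 25<28, i++
i=3 j=3: 26<28, i++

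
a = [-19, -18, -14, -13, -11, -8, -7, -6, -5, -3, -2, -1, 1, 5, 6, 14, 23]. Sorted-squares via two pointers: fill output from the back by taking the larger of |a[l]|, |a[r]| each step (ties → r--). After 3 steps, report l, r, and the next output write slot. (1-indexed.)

l=1 r=17: |-19|<=|23| out[17]=529, r--
l=1 r=16: |-19|>|14| out[16]=361, l++
l=2 r=16: |-18|>|14| out[15]=324, l++

l=3, r=16, next write slot=14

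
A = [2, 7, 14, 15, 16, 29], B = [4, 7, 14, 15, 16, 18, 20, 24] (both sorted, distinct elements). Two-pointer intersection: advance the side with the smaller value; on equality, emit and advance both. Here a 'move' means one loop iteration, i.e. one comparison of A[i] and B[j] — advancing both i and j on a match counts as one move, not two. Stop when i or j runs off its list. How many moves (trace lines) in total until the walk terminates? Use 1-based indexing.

[i=1,j=1] 2<4 → i++
[i=2,j=1] 7>4 → j++
[i=2,j=2] 7==7 emit → i++,j++
[i=3,j=3] 14==14 emit → i++,j++
[i=4,j=4] 15==15 emit → i++,j++
[i=5,j=5] 16==16 emit → i++,j++
[i=6,j=6] 29>18 → j++
[i=6,j=7] 29>20 → j++
[i=6,j=8] 29>24 → j++

9 moves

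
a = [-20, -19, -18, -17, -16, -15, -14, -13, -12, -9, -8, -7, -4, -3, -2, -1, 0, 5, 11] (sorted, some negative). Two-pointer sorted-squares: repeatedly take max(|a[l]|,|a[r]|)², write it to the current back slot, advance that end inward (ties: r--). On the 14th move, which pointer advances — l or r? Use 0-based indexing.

[0,18] |-20|>|11| out[18]=400 → l++
[1,18] |-19|>|11| out[17]=361 → l++
[2,18] |-18|>|11| out[16]=324 → l++
[3,18] |-17|>|11| out[15]=289 → l++
[4,18] |-16|>|11| out[14]=256 → l++
[5,18] |-15|>|11| out[13]=225 → l++
[6,18] |-14|>|11| out[12]=196 → l++
[7,18] |-13|>|11| out[11]=169 → l++
[8,18] |-12|>|11| out[10]=144 → l++
[9,18] |-9|<=|11| out[9]=121 → r--
[9,17] |-9|>|5| out[8]=81 → l++
[10,17] |-8|>|5| out[7]=64 → l++
[11,17] |-7|>|5| out[6]=49 → l++
[12,17] |-4|<=|5| out[5]=25 → r--

r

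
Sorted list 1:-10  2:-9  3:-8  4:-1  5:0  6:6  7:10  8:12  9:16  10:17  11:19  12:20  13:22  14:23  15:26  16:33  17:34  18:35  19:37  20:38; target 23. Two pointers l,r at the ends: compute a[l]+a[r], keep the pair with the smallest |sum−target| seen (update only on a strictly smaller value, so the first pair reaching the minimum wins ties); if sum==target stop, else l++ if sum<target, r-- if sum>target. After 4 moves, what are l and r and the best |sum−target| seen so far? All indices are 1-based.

l=1, r=16, best |Δ|=1

l=1 r=20: -10+38=28 d=5 *, r--
l=1 r=19: -10+37=27 d=4 *, r--
l=1 r=18: -10+35=25 d=2 *, r--
l=1 r=17: -10+34=24 d=1 *, r--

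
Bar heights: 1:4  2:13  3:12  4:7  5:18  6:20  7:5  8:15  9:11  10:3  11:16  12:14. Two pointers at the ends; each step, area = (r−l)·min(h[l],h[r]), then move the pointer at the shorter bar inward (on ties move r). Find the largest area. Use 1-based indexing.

l=1 r=12: min(4,14)*11=44 best=44 *, l++
l=2 r=12: min(13,14)*10=130 best=130 *, l++
l=3 r=12: min(12,14)*9=108 best=130, l++
l=4 r=12: min(7,14)*8=56 best=130, l++
l=5 r=12: min(18,14)*7=98 best=130, r--
l=5 r=11: min(18,16)*6=96 best=130, r--
l=5 r=10: min(18,3)*5=15 best=130, r--
l=5 r=9: min(18,11)*4=44 best=130, r--
l=5 r=8: min(18,15)*3=45 best=130, r--
l=5 r=7: min(18,5)*2=10 best=130, r--
l=5 r=6: min(18,20)*1=18 best=130, l++

max area = 130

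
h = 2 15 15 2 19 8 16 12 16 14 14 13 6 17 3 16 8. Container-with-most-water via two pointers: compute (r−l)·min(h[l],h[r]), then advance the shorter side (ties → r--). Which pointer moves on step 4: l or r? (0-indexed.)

[0,16] min(2,8)*16=32 best=32 * → l++
[1,16] min(15,8)*15=120 best=120 * → r--
[1,15] min(15,16)*14=210 best=210 * → l++
[2,15] min(15,16)*13=195 best=210 → l++

l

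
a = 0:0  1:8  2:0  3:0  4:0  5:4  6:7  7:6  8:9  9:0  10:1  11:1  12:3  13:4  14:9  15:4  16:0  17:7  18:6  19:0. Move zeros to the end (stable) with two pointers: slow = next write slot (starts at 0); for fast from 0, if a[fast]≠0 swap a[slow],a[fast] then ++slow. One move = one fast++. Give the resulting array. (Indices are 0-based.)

[8, 4, 7, 6, 9, 1, 1, 3, 4, 9, 4, 7, 6, 0, 0, 0, 0, 0, 0, 0]

slow=0 fast=0: a[fast]=0, fast++
slow=0 fast=1: a[fast]=8≠0 swap→a[0]=8, slow++,fast++
slow=1 fast=2: a[fast]=0, fast++
slow=1 fast=3: a[fast]=0, fast++
slow=1 fast=4: a[fast]=0, fast++
slow=1 fast=5: a[fast]=4≠0 swap→a[1]=4, slow++,fast++
slow=2 fast=6: a[fast]=7≠0 swap→a[2]=7, slow++,fast++
slow=3 fast=7: a[fast]=6≠0 swap→a[3]=6, slow++,fast++
slow=4 fast=8: a[fast]=9≠0 swap→a[4]=9, slow++,fast++
slow=5 fast=9: a[fast]=0, fast++
slow=5 fast=10: a[fast]=1≠0 swap→a[5]=1, slow++,fast++
slow=6 fast=11: a[fast]=1≠0 swap→a[6]=1, slow++,fast++
slow=7 fast=12: a[fast]=3≠0 swap→a[7]=3, slow++,fast++
slow=8 fast=13: a[fast]=4≠0 swap→a[8]=4, slow++,fast++
slow=9 fast=14: a[fast]=9≠0 swap→a[9]=9, slow++,fast++
slow=10 fast=15: a[fast]=4≠0 swap→a[10]=4, slow++,fast++
slow=11 fast=16: a[fast]=0, fast++
slow=11 fast=17: a[fast]=7≠0 swap→a[11]=7, slow++,fast++
slow=12 fast=18: a[fast]=6≠0 swap→a[12]=6, slow++,fast++
slow=13 fast=19: a[fast]=0, fast++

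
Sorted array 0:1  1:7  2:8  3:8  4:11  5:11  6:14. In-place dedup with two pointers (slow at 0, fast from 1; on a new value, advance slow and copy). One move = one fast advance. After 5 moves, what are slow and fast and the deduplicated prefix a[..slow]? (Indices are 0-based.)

slow=3, fast=6, prefix=[1, 7, 8, 11]

slow=0 fast=1: a[fast]=7≠a[slow]=1 write a[1]=7, slow++,fast++
slow=1 fast=2: a[fast]=8≠a[slow]=7 write a[2]=8, slow++,fast++
slow=2 fast=3: a[fast]=8=a[slow] dup, fast++
slow=2 fast=4: a[fast]=11≠a[slow]=8 write a[3]=11, slow++,fast++
slow=3 fast=5: a[fast]=11=a[slow] dup, fast++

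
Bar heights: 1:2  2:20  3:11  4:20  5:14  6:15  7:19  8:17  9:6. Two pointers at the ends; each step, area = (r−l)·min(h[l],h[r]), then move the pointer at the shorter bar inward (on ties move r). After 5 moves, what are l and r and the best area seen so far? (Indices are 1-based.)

l=2, r=5, best area=102

[1,9] min(2,6)*8=16 best=16 * → l++
[2,9] min(20,6)*7=42 best=42 * → r--
[2,8] min(20,17)*6=102 best=102 * → r--
[2,7] min(20,19)*5=95 best=102 → r--
[2,6] min(20,15)*4=60 best=102 → r--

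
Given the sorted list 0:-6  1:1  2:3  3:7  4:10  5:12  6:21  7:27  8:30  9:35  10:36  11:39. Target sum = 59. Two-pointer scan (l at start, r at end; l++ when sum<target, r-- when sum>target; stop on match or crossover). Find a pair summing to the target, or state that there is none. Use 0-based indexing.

no pair

[0,11] -6+39=33 <59 → l++
[1,11] 1+39=40 <59 → l++
[2,11] 3+39=42 <59 → l++
[3,11] 7+39=46 <59 → l++
[4,11] 10+39=49 <59 → l++
[5,11] 12+39=51 <59 → l++
[6,11] 21+39=60 >59 → r--
[6,10] 21+36=57 <59 → l++
[7,10] 27+36=63 >59 → r--
[7,9] 27+35=62 >59 → r--
[7,8] 27+30=57 <59 → l++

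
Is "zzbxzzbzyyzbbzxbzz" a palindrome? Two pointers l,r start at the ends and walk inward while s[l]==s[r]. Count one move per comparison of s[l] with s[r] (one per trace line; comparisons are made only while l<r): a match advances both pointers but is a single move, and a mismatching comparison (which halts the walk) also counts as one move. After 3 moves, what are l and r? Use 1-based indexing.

[1,18] 'z'=='z' → l++,r--
[2,17] 'z'=='z' → l++,r--
[3,16] 'b'=='b' → l++,r--

l=4, r=15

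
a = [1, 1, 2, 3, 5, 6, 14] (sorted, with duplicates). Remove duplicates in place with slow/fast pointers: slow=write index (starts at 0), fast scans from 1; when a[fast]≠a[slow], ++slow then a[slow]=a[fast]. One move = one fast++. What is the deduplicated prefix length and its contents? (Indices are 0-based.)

length 6; prefix = [1, 2, 3, 5, 6, 14]

slow=0 fast=1: a[fast]=1=a[slow] dup, fast++
slow=0 fast=2: a[fast]=2≠a[slow]=1 write a[1]=2, slow++,fast++
slow=1 fast=3: a[fast]=3≠a[slow]=2 write a[2]=3, slow++,fast++
slow=2 fast=4: a[fast]=5≠a[slow]=3 write a[3]=5, slow++,fast++
slow=3 fast=5: a[fast]=6≠a[slow]=5 write a[4]=6, slow++,fast++
slow=4 fast=6: a[fast]=14≠a[slow]=6 write a[5]=14, slow++,fast++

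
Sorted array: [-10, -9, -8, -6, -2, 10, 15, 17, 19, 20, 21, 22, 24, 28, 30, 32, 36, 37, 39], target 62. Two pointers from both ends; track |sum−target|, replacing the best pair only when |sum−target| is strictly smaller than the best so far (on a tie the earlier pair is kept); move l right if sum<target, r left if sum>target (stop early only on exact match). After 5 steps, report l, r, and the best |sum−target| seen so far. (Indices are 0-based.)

[0,18] -10+39=29 d=33 * → l++
[1,18] -9+39=30 d=32 * → l++
[2,18] -8+39=31 d=31 * → l++
[3,18] -6+39=33 d=29 * → l++
[4,18] -2+39=37 d=25 * → l++

l=5, r=18, best |Δ|=25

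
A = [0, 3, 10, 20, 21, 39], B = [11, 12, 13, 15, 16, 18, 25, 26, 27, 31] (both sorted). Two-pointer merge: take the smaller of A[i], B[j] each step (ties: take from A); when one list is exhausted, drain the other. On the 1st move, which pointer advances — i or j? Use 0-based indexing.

[i=0,j=0] A[i]=0<=B[j]=11 take 0 → i++

i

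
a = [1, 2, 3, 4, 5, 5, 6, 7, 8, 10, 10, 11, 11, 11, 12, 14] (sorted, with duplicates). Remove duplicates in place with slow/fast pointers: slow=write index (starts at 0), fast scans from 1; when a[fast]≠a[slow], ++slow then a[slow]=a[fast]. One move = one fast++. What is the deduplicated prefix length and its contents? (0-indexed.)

slow=0 fast=1: a[fast]=2≠a[slow]=1 write a[1]=2, slow++,fast++
slow=1 fast=2: a[fast]=3≠a[slow]=2 write a[2]=3, slow++,fast++
slow=2 fast=3: a[fast]=4≠a[slow]=3 write a[3]=4, slow++,fast++
slow=3 fast=4: a[fast]=5≠a[slow]=4 write a[4]=5, slow++,fast++
slow=4 fast=5: a[fast]=5=a[slow] dup, fast++
slow=4 fast=6: a[fast]=6≠a[slow]=5 write a[5]=6, slow++,fast++
slow=5 fast=7: a[fast]=7≠a[slow]=6 write a[6]=7, slow++,fast++
slow=6 fast=8: a[fast]=8≠a[slow]=7 write a[7]=8, slow++,fast++
slow=7 fast=9: a[fast]=10≠a[slow]=8 write a[8]=10, slow++,fast++
slow=8 fast=10: a[fast]=10=a[slow] dup, fast++
slow=8 fast=11: a[fast]=11≠a[slow]=10 write a[9]=11, slow++,fast++
slow=9 fast=12: a[fast]=11=a[slow] dup, fast++
slow=9 fast=13: a[fast]=11=a[slow] dup, fast++
slow=9 fast=14: a[fast]=12≠a[slow]=11 write a[10]=12, slow++,fast++
slow=10 fast=15: a[fast]=14≠a[slow]=12 write a[11]=14, slow++,fast++

length 12; prefix = [1, 2, 3, 4, 5, 6, 7, 8, 10, 11, 12, 14]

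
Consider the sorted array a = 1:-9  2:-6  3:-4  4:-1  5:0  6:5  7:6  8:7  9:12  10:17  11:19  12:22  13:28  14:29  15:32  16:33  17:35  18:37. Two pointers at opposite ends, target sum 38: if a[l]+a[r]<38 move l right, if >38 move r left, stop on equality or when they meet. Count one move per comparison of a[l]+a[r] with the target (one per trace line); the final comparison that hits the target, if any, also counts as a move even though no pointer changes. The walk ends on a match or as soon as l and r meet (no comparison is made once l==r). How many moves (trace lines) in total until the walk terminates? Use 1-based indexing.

[1,18] -9+37=28 <38 → l++
[2,18] -6+37=31 <38 → l++
[3,18] -4+37=33 <38 → l++
[4,18] -1+37=36 <38 → l++
[5,18] 0+37=37 <38 → l++
[6,18] 5+37=42 >38 → r--
[6,17] 5+35=40 >38 → r--
[6,16] 5+33=38 → found

8 moves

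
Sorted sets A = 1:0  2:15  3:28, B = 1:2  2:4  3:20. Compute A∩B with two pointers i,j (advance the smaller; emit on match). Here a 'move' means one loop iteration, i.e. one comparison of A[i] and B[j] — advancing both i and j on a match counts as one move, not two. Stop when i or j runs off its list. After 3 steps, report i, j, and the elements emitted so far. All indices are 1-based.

i=1 j=1: 0<2, i++
i=2 j=1: 15>2, j++
i=2 j=2: 15>4, j++

i=2, j=3, emitted=[]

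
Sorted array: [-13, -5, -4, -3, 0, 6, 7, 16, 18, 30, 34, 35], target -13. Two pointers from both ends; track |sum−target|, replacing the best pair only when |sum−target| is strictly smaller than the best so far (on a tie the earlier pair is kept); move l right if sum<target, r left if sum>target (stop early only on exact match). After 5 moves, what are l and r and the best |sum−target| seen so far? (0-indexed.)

[0,11] -13+35=22 d=35 * → r--
[0,10] -13+34=21 d=34 * → r--
[0,9] -13+30=17 d=30 * → r--
[0,8] -13+18=5 d=18 * → r--
[0,7] -13+16=3 d=16 * → r--

l=0, r=6, best |Δ|=16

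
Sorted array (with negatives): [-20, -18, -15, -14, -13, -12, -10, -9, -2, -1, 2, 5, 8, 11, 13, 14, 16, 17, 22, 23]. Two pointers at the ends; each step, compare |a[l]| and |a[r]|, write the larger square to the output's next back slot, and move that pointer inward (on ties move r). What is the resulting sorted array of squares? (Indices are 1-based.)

[1,20] |-20|<=|23| out[20]=529 → r--
[1,19] |-20|<=|22| out[19]=484 → r--
[1,18] |-20|>|17| out[18]=400 → l++
[2,18] |-18|>|17| out[17]=324 → l++
[3,18] |-15|<=|17| out[16]=289 → r--
[3,17] |-15|<=|16| out[15]=256 → r--
[3,16] |-15|>|14| out[14]=225 → l++
[4,16] |-14|<=|14| out[13]=196 → r--
[4,15] |-14|>|13| out[12]=196 → l++
[5,15] |-13|<=|13| out[11]=169 → r--
[5,14] |-13|>|11| out[10]=169 → l++
[6,14] |-12|>|11| out[9]=144 → l++
[7,14] |-10|<=|11| out[8]=121 → r--
[7,13] |-10|>|8| out[7]=100 → l++
[8,13] |-9|>|8| out[6]=81 → l++
[9,13] |-2|<=|8| out[5]=64 → r--
[9,12] |-2|<=|5| out[4]=25 → r--
[9,11] |-2|<=|2| out[3]=4 → r--
[9,10] |-2|>|-1| out[2]=4 → l++
[10,10] |-1|<=|-1| out[1]=1 → r--

[1, 4, 4, 25, 64, 81, 100, 121, 144, 169, 169, 196, 196, 225, 256, 289, 324, 400, 484, 529]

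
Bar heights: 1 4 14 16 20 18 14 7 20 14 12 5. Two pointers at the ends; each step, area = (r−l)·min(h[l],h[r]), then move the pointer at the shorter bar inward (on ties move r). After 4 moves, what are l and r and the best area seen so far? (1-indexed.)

l=3, r=10, best area=96

l=1 r=12: min(1,5)*11=11 best=11 *, l++
l=2 r=12: min(4,5)*10=40 best=40 *, l++
l=3 r=12: min(14,5)*9=45 best=45 *, r--
l=3 r=11: min(14,12)*8=96 best=96 *, r--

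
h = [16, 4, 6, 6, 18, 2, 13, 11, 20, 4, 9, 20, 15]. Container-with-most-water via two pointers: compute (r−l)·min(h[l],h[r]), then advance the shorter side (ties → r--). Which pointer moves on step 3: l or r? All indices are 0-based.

l

l=0 r=12: min(16,15)*12=180 best=180 *, r--
l=0 r=11: min(16,20)*11=176 best=180, l++
l=1 r=11: min(4,20)*10=40 best=180, l++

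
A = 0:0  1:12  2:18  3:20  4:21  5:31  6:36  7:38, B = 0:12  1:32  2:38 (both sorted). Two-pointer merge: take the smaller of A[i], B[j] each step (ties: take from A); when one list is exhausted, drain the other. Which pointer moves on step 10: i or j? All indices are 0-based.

i

[i=0,j=0] A[i]=0<=B[j]=12 take 0 → i++
[i=1,j=0] A[i]=12<=B[j]=12 take 12 → i++
[i=2,j=0] A[i]=18>B[j]=12 take 12 → j++
[i=2,j=1] A[i]=18<=B[j]=32 take 18 → i++
[i=3,j=1] A[i]=20<=B[j]=32 take 20 → i++
[i=4,j=1] A[i]=21<=B[j]=32 take 21 → i++
[i=5,j=1] A[i]=31<=B[j]=32 take 31 → i++
[i=6,j=1] A[i]=36>B[j]=32 take 32 → j++
[i=6,j=2] A[i]=36<=B[j]=38 take 36 → i++
[i=7,j=2] A[i]=38<=B[j]=38 take 38 → i++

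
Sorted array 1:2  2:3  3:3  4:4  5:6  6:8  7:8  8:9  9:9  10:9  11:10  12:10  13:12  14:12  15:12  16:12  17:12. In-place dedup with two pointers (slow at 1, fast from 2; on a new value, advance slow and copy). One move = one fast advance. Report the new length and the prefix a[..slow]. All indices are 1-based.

slow=1 fast=2: a[fast]=3≠a[slow]=2 write a[2]=3, slow++,fast++
slow=2 fast=3: a[fast]=3=a[slow] dup, fast++
slow=2 fast=4: a[fast]=4≠a[slow]=3 write a[3]=4, slow++,fast++
slow=3 fast=5: a[fast]=6≠a[slow]=4 write a[4]=6, slow++,fast++
slow=4 fast=6: a[fast]=8≠a[slow]=6 write a[5]=8, slow++,fast++
slow=5 fast=7: a[fast]=8=a[slow] dup, fast++
slow=5 fast=8: a[fast]=9≠a[slow]=8 write a[6]=9, slow++,fast++
slow=6 fast=9: a[fast]=9=a[slow] dup, fast++
slow=6 fast=10: a[fast]=9=a[slow] dup, fast++
slow=6 fast=11: a[fast]=10≠a[slow]=9 write a[7]=10, slow++,fast++
slow=7 fast=12: a[fast]=10=a[slow] dup, fast++
slow=7 fast=13: a[fast]=12≠a[slow]=10 write a[8]=12, slow++,fast++
slow=8 fast=14: a[fast]=12=a[slow] dup, fast++
slow=8 fast=15: a[fast]=12=a[slow] dup, fast++
slow=8 fast=16: a[fast]=12=a[slow] dup, fast++
slow=8 fast=17: a[fast]=12=a[slow] dup, fast++

length 8; prefix = [2, 3, 4, 6, 8, 9, 10, 12]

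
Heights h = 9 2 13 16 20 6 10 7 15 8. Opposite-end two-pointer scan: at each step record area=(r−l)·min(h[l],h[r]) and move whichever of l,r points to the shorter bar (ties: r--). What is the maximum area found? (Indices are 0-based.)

l=0 r=9: min(9,8)*9=72 best=72 *, r--
l=0 r=8: min(9,15)*8=72 best=72, l++
l=1 r=8: min(2,15)*7=14 best=72, l++
l=2 r=8: min(13,15)*6=78 best=78 *, l++
l=3 r=8: min(16,15)*5=75 best=78, r--
l=3 r=7: min(16,7)*4=28 best=78, r--
l=3 r=6: min(16,10)*3=30 best=78, r--
l=3 r=5: min(16,6)*2=12 best=78, r--
l=3 r=4: min(16,20)*1=16 best=78, l++

max area = 78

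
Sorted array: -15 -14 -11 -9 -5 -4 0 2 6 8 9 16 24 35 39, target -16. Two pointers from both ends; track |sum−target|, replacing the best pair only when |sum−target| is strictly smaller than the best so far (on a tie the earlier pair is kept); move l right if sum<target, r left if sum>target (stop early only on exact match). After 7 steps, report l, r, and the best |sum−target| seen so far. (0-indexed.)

[0,14] -15+39=24 d=40 * → r--
[0,13] -15+35=20 d=36 * → r--
[0,12] -15+24=9 d=25 * → r--
[0,11] -15+16=1 d=17 * → r--
[0,10] -15+9=-6 d=10 * → r--
[0,9] -15+8=-7 d=9 * → r--
[0,8] -15+6=-9 d=7 * → r--

l=0, r=7, best |Δ|=7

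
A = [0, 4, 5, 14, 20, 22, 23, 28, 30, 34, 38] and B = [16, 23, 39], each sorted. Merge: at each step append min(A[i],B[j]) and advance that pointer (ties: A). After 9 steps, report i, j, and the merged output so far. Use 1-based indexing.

i=8, j=3, merged so far=[0, 4, 5, 14, 16, 20, 22, 23, 23]

i=1 j=1: A[i]=0<=B[j]=16 take 0, i++
i=2 j=1: A[i]=4<=B[j]=16 take 4, i++
i=3 j=1: A[i]=5<=B[j]=16 take 5, i++
i=4 j=1: A[i]=14<=B[j]=16 take 14, i++
i=5 j=1: A[i]=20>B[j]=16 take 16, j++
i=5 j=2: A[i]=20<=B[j]=23 take 20, i++
i=6 j=2: A[i]=22<=B[j]=23 take 22, i++
i=7 j=2: A[i]=23<=B[j]=23 take 23, i++
i=8 j=2: A[i]=28>B[j]=23 take 23, j++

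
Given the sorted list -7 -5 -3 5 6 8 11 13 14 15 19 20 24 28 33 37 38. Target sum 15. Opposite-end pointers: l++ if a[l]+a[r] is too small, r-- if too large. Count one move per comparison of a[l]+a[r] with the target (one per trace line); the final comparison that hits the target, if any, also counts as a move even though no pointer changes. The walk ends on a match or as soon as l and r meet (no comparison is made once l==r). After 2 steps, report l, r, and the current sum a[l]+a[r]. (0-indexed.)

l=0 r=16: -7+38=31 >15, r--
l=0 r=15: -7+37=30 >15, r--

l=0, r=14, sum=26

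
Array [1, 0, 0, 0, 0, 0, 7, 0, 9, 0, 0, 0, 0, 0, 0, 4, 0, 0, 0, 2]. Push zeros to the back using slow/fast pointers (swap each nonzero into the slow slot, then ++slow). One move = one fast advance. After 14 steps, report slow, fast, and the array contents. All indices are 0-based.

slow=3, fast=14, a=[1, 7, 9, 0, 0, 0, 0, 0, 0, 0, 0, 0, 0, 0, 0, 4, 0, 0, 0, 2]

slow=0 fast=0: a[fast]=1≠0 swap→a[0]=1, slow++,fast++
slow=1 fast=1: a[fast]=0, fast++
slow=1 fast=2: a[fast]=0, fast++
slow=1 fast=3: a[fast]=0, fast++
slow=1 fast=4: a[fast]=0, fast++
slow=1 fast=5: a[fast]=0, fast++
slow=1 fast=6: a[fast]=7≠0 swap→a[1]=7, slow++,fast++
slow=2 fast=7: a[fast]=0, fast++
slow=2 fast=8: a[fast]=9≠0 swap→a[2]=9, slow++,fast++
slow=3 fast=9: a[fast]=0, fast++
slow=3 fast=10: a[fast]=0, fast++
slow=3 fast=11: a[fast]=0, fast++
slow=3 fast=12: a[fast]=0, fast++
slow=3 fast=13: a[fast]=0, fast++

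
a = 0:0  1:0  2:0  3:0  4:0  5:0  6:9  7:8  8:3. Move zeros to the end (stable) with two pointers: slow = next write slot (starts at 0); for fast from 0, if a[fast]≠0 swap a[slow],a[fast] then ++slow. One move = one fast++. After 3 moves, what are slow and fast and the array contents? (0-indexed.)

slow=0, fast=3, a=[0, 0, 0, 0, 0, 0, 9, 8, 3]

(s=0,f=0) a[fast]=0 → fast++
(s=0,f=1) a[fast]=0 → fast++
(s=0,f=2) a[fast]=0 → fast++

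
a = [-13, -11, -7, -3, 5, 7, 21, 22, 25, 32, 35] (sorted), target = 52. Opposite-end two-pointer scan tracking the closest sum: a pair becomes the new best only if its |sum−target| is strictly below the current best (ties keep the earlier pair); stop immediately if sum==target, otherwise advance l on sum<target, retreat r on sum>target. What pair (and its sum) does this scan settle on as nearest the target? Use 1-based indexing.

pair (21, 32) with sum 53 (|Δ|=1)

l=1 r=11: -13+35=22 d=30 *, l++
l=2 r=11: -11+35=24 d=28 *, l++
l=3 r=11: -7+35=28 d=24 *, l++
l=4 r=11: -3+35=32 d=20 *, l++
l=5 r=11: 5+35=40 d=12 *, l++
l=6 r=11: 7+35=42 d=10 *, l++
l=7 r=11: 21+35=56 d=4 *, r--
l=7 r=10: 21+32=53 d=1 *, r--
l=7 r=9: 21+25=46 d=6, l++
l=8 r=9: 22+25=47 d=5, l++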